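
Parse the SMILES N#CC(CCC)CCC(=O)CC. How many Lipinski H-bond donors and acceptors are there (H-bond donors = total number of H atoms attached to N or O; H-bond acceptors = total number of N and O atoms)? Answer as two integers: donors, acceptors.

Donors: find every N or O and count the H atoms it carries.
  atom 1 (N): bond orders sum to 3 → 0 H
  atom 10 (O): bond orders sum to 2 → 0 H
Lipinski HBD = 0.
Acceptors: N atoms = 1, O atoms = 1 → HBA = 2.

0, 2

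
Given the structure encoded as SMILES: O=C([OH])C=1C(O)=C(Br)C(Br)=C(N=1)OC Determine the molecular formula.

Walk through each heavy atom and fill implicit hydrogens from standard valence (C 4, N 3, O 2, S 2, halogen 1):
  atom 1: O, bond orders sum to 2 (valence 2) → 0 H
  atom 2: C, bond orders sum to 4 (valence 4) → 0 H
  atom 3: O with explicit H count 1
  atom 4: C, bond orders sum to 4 (valence 4) → 0 H
  atom 5: C, bond orders sum to 4 (valence 4) → 0 H
  atom 6: O, bond orders sum to 1 (valence 2) → 1 H
  atom 7: C, bond orders sum to 4 (valence 4) → 0 H
  atom 8: Br (halogen, monovalent) → 0 H
  atom 9: C, bond orders sum to 4 (valence 4) → 0 H
  atom 10: Br (halogen, monovalent) → 0 H
  atom 11: C, bond orders sum to 4 (valence 4) → 0 H
  atom 12: N, bond orders sum to 3 (valence 3) → 0 H
  atom 13: O, bond orders sum to 2 (valence 2) → 0 H
  atom 14: C, bond orders sum to 1 (valence 4) → 3 H
Totals → C:7, H:5, Br:2, N:1, O:4.

C7H5Br2NO4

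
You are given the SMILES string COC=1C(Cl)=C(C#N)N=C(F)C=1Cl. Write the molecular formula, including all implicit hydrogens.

C7H3Cl2FN2O

Walk through each heavy atom and fill implicit hydrogens from standard valence (C 4, N 3, O 2, S 2, halogen 1):
  atom 1: C, bond orders sum to 1 (valence 4) → 3 H
  atom 2: O, bond orders sum to 2 (valence 2) → 0 H
  atom 3: C, bond orders sum to 4 (valence 4) → 0 H
  atom 4: C, bond orders sum to 4 (valence 4) → 0 H
  atom 5: Cl (halogen, monovalent) → 0 H
  atom 6: C, bond orders sum to 4 (valence 4) → 0 H
  atom 7: C, bond orders sum to 4 (valence 4) → 0 H
  atom 8: N, bond orders sum to 3 (valence 3) → 0 H
  atom 9: N, bond orders sum to 3 (valence 3) → 0 H
  atom 10: C, bond orders sum to 4 (valence 4) → 0 H
  atom 11: F (halogen, monovalent) → 0 H
  atom 12: C, bond orders sum to 4 (valence 4) → 0 H
  atom 13: Cl (halogen, monovalent) → 0 H
Totals → C:7, H:3, Cl:2, F:1, N:2, O:1.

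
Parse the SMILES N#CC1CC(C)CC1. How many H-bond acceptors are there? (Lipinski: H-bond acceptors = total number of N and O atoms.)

N atoms: 1; O atoms: 0.
Lipinski HBA = 1 + 0 = 1.

1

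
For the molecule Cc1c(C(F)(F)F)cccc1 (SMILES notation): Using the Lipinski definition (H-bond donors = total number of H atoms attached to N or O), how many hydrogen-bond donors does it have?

0

Donors: find every N or O and count the H atoms it carries.
  (no N or O atoms present)
Lipinski HBD = 0.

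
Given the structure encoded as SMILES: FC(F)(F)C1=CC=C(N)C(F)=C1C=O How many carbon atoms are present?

8

Count every carbon token in the SMILES (each C, including those in ring-closure positions and inside branches).
Carbon count: 8.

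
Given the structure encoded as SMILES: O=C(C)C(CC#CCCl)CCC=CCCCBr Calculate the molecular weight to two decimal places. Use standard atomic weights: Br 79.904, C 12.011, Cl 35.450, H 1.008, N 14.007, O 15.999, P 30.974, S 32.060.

319.67 g/mol

First, the molecular formula is C14H20BrClO (counting implicit H from valence).
  Br: 1 × 79.904 = 79.904
  C: 14 × 12.011 = 168.154
  Cl: 1 × 35.450 = 35.450
  H: 20 × 1.008 = 20.160
  O: 1 × 15.999 = 15.999
Sum: 1×79.904 + 14×12.011 + 1×35.450 + 20×1.008 + 1×15.999 = 319.667 → 319.67 g/mol.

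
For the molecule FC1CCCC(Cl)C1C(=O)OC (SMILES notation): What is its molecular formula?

Walk through each heavy atom and fill implicit hydrogens from standard valence (C 4, N 3, O 2, S 2, halogen 1):
  atom 1: F (halogen, monovalent) → 0 H
  atom 2: C, bond orders sum to 3 (valence 4) → 1 H
  atom 3: C, bond orders sum to 2 (valence 4) → 2 H
  atom 4: C, bond orders sum to 2 (valence 4) → 2 H
  atom 5: C, bond orders sum to 2 (valence 4) → 2 H
  atom 6: C, bond orders sum to 3 (valence 4) → 1 H
  atom 7: Cl (halogen, monovalent) → 0 H
  atom 8: C, bond orders sum to 3 (valence 4) → 1 H
  atom 9: C, bond orders sum to 4 (valence 4) → 0 H
  atom 10: O, bond orders sum to 2 (valence 2) → 0 H
  atom 11: O, bond orders sum to 2 (valence 2) → 0 H
  atom 12: C, bond orders sum to 1 (valence 4) → 3 H
Totals → C:8, H:12, Cl:1, F:1, O:2.
In Hill order: C8H12ClFO2.

C8H12ClFO2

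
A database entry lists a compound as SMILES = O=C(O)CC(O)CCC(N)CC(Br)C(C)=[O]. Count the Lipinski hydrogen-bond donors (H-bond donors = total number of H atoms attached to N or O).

Donors: find every N or O and count the H atoms it carries.
  atom 1 (O): bond orders sum to 2 → 0 H
  atom 3 (O): bond orders sum to 1 → 1 H
  atom 6 (O): bond orders sum to 1 → 1 H
  atom 10 (N): bond orders sum to 1 → 2 H
  atom 16 (O): bond orders sum to 2 → 0 H
Lipinski HBD = 4.

4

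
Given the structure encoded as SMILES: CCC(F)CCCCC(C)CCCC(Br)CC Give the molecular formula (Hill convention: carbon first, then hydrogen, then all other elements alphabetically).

C15H30BrF

Walk through each heavy atom and fill implicit hydrogens from standard valence (C 4, N 3, O 2, S 2, halogen 1):
  atom 1: C, bond orders sum to 1 (valence 4) → 3 H
  atom 2: C, bond orders sum to 2 (valence 4) → 2 H
  atom 3: C, bond orders sum to 3 (valence 4) → 1 H
  atom 4: F (halogen, monovalent) → 0 H
  atom 5: C, bond orders sum to 2 (valence 4) → 2 H
  atom 6: C, bond orders sum to 2 (valence 4) → 2 H
  atom 7: C, bond orders sum to 2 (valence 4) → 2 H
  atom 8: C, bond orders sum to 2 (valence 4) → 2 H
  atom 9: C, bond orders sum to 3 (valence 4) → 1 H
  atom 10: C, bond orders sum to 1 (valence 4) → 3 H
  atom 11: C, bond orders sum to 2 (valence 4) → 2 H
  atom 12: C, bond orders sum to 2 (valence 4) → 2 H
  atom 13: C, bond orders sum to 2 (valence 4) → 2 H
  atom 14: C, bond orders sum to 3 (valence 4) → 1 H
  atom 15: Br (halogen, monovalent) → 0 H
  atom 16: C, bond orders sum to 2 (valence 4) → 2 H
  atom 17: C, bond orders sum to 1 (valence 4) → 3 H
Totals → C:15, H:30, Br:1, F:1.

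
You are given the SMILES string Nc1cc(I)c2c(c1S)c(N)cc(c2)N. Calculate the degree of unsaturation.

Molecular formula: C10H10IN3S.
DoU = (2C + 2 + N − H − X) / 2, where X is the halogen count and O/S are ignored.
    = (2·10 + 2 + 3 − 10 − 1) / 2 = 14 / 2 = 7.

7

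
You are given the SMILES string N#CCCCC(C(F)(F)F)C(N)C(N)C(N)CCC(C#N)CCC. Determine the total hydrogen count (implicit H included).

28

Walk through each heavy atom and fill implicit hydrogens from standard valence (C 4, N 3, O 2, S 2, halogen 1):
  atom 1: N, bond orders sum to 3 (valence 3) → 0 H
  atom 2: C, bond orders sum to 4 (valence 4) → 0 H
  atom 3: C, bond orders sum to 2 (valence 4) → 2 H
  atom 4: C, bond orders sum to 2 (valence 4) → 2 H
  atom 5: C, bond orders sum to 2 (valence 4) → 2 H
  atom 6: C, bond orders sum to 3 (valence 4) → 1 H
  atom 7: C, bond orders sum to 4 (valence 4) → 0 H
  atom 8: F (halogen, monovalent) → 0 H
  atom 9: F (halogen, monovalent) → 0 H
  atom 10: F (halogen, monovalent) → 0 H
  atom 11: C, bond orders sum to 3 (valence 4) → 1 H
  atom 12: N, bond orders sum to 1 (valence 3) → 2 H
  atom 13: C, bond orders sum to 3 (valence 4) → 1 H
  atom 14: N, bond orders sum to 1 (valence 3) → 2 H
  atom 15: C, bond orders sum to 3 (valence 4) → 1 H
  atom 16: N, bond orders sum to 1 (valence 3) → 2 H
  atom 17: C, bond orders sum to 2 (valence 4) → 2 H
  atom 18: C, bond orders sum to 2 (valence 4) → 2 H
  atom 19: C, bond orders sum to 3 (valence 4) → 1 H
  atom 20: C, bond orders sum to 4 (valence 4) → 0 H
  atom 21: N, bond orders sum to 3 (valence 3) → 0 H
  atom 22: C, bond orders sum to 2 (valence 4) → 2 H
  atom 23: C, bond orders sum to 2 (valence 4) → 2 H
  atom 24: C, bond orders sum to 1 (valence 4) → 3 H
Total hydrogens: 28.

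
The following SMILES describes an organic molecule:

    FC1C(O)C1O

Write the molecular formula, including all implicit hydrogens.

Walk through each heavy atom and fill implicit hydrogens from standard valence (C 4, N 3, O 2, S 2, halogen 1):
  atom 1: F (halogen, monovalent) → 0 H
  atom 2: C, bond orders sum to 3 (valence 4) → 1 H
  atom 3: C, bond orders sum to 3 (valence 4) → 1 H
  atom 4: O, bond orders sum to 1 (valence 2) → 1 H
  atom 5: C, bond orders sum to 3 (valence 4) → 1 H
  atom 6: O, bond orders sum to 1 (valence 2) → 1 H
Totals → C:3, H:5, F:1, O:2.

C3H5FO2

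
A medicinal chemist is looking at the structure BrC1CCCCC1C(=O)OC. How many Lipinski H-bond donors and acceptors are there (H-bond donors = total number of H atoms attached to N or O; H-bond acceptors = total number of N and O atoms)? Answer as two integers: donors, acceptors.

Donors: find every N or O and count the H atoms it carries.
  atom 9 (O): bond orders sum to 2 → 0 H
  atom 10 (O): bond orders sum to 2 → 0 H
Lipinski HBD = 0.
Acceptors: N atoms = 0, O atoms = 2 → HBA = 2.

0, 2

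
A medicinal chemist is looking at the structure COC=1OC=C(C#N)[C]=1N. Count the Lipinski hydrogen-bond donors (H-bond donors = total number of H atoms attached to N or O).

2

Donors: find every N or O and count the H atoms it carries.
  atom 2 (O): bond orders sum to 2 → 0 H
  atom 4 (O): bond orders sum to 2 → 0 H
  atom 8 (N): bond orders sum to 3 → 0 H
  atom 10 (N): bond orders sum to 1 → 2 H
Lipinski HBD = 2.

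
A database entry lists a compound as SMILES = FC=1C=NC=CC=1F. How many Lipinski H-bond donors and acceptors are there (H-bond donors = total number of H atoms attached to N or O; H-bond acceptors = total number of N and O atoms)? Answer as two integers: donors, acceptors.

0, 1

Donors: find every N or O and count the H atoms it carries.
  atom 4 (N): bond orders sum to 3 → 0 H
Lipinski HBD = 0.
Acceptors: N atoms = 1, O atoms = 0 → HBA = 1.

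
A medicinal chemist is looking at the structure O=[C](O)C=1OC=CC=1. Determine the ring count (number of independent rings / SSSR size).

In SMILES, each pair of matching ring-closure digits denotes one ring-closing bond; the number of such bonds equals the number of independent rings.
Ring-closure bonds here: 1.

1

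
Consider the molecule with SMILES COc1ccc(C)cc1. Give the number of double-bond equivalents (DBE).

4

Molecular formula: C8H10O.
DoU = (2C + 2 + N − H − X) / 2, where X is the halogen count and O/S are ignored.
    = (2·8 + 2 + 0 − 10 − 0) / 2 = 8 / 2 = 4.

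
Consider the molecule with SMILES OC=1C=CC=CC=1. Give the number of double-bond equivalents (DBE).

Degree of unsaturation = (number of rings) + (number of π bonds).
Ring closures in the SMILES: 1.
π bonds: 3 double bonds (each 1 DoU) → 3 DoU from unsaturation.
Total DoU = 1 + 3 = 4.

4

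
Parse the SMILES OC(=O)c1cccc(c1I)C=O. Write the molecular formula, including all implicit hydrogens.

C8H5IO3

Walk through each heavy atom and fill implicit hydrogens from standard valence (C 4, N 3, O 2, S 2, halogen 1); for lowercase aromatic atoms, an aromatic c carries 1 H when it has two neighbours and 0 H with three, and aromatic n carries 0 H:
  atom 1: O, bond orders sum to 1 (valence 2) → 1 H
  atom 2: C, bond orders sum to 4 (valence 4) → 0 H
  atom 3: O, bond orders sum to 2 (valence 2) → 0 H
  atom 4: aromatic c, 3 neighbours → 0 H
  atom 5: aromatic c, 2 neighbours → 1 H
  atom 6: aromatic c, 2 neighbours → 1 H
  atom 7: aromatic c, 2 neighbours → 1 H
  atom 8: aromatic c, 3 neighbours → 0 H
  atom 9: aromatic c, 3 neighbours → 0 H
  atom 10: I (halogen, monovalent) → 0 H
  atom 11: C, bond orders sum to 3 (valence 4) → 1 H
  atom 12: O, bond orders sum to 2 (valence 2) → 0 H
Totals → C:8, H:5, I:1, O:3.
In Hill order: C8H5IO3.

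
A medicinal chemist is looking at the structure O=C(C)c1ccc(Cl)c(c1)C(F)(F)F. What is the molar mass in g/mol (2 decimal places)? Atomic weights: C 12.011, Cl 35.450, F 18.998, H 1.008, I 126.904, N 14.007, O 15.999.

222.59 g/mol

First, the molecular formula is C9H6ClF3O (counting implicit H from valence).
  C: 9 × 12.011 = 108.099
  Cl: 1 × 35.450 = 35.450
  F: 3 × 18.998 = 56.994
  H: 6 × 1.008 = 6.048
  O: 1 × 15.999 = 15.999
Sum: 9×12.011 + 1×35.450 + 3×18.998 + 6×1.008 + 1×15.999 = 222.590 → 222.59 g/mol.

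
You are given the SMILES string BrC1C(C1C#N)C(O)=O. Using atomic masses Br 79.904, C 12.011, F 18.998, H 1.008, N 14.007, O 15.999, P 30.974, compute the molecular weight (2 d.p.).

190.00 g/mol

First, the molecular formula is C5H4BrNO2 (counting implicit H from valence).
  Br: 1 × 79.904 = 79.904
  C: 5 × 12.011 = 60.055
  H: 4 × 1.008 = 4.032
  N: 1 × 14.007 = 14.007
  O: 2 × 15.999 = 31.998
Sum: 1×79.904 + 5×12.011 + 4×1.008 + 1×14.007 + 2×15.999 = 189.996 → 190.00 g/mol.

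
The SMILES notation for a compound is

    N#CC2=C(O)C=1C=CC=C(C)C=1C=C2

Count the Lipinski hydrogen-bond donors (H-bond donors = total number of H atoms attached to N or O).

1

Donors: find every N or O and count the H atoms it carries.
  atom 1 (N): bond orders sum to 3 → 0 H
  atom 5 (O): bond orders sum to 1 → 1 H
Lipinski HBD = 1.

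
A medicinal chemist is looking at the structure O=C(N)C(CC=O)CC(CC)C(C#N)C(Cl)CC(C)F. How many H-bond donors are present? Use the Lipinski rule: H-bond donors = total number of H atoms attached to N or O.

Donors: find every N or O and count the H atoms it carries.
  atom 1 (O): bond orders sum to 2 → 0 H
  atom 3 (N): bond orders sum to 1 → 2 H
  atom 7 (O): bond orders sum to 2 → 0 H
  atom 14 (N): bond orders sum to 3 → 0 H
Lipinski HBD = 2.

2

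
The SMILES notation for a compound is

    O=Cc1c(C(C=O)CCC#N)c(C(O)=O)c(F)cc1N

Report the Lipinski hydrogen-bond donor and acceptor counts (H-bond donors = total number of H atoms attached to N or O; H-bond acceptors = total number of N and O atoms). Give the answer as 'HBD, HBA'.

Donors: find every N or O and count the H atoms it carries.
  atom 1 (O): bond orders sum to 2 → 0 H
  atom 7 (O): bond orders sum to 2 → 0 H
  atom 11 (N): bond orders sum to 3 → 0 H
  atom 14 (O): bond orders sum to 1 → 1 H
  atom 15 (O): bond orders sum to 2 → 0 H
  atom 20 (N): bond orders sum to 1 → 2 H
Lipinski HBD = 3.
Acceptors: N atoms = 2, O atoms = 4 → HBA = 6.

3, 6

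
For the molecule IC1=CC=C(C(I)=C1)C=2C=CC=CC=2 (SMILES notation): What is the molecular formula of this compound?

C12H8I2

Walk through each heavy atom and fill implicit hydrogens from standard valence (C 4, N 3, O 2, S 2, halogen 1):
  atom 1: I (halogen, monovalent) → 0 H
  atom 2: C, bond orders sum to 4 (valence 4) → 0 H
  atom 3: C, bond orders sum to 3 (valence 4) → 1 H
  atom 4: C, bond orders sum to 3 (valence 4) → 1 H
  atom 5: C, bond orders sum to 4 (valence 4) → 0 H
  atom 6: C, bond orders sum to 4 (valence 4) → 0 H
  atom 7: I (halogen, monovalent) → 0 H
  atom 8: C, bond orders sum to 3 (valence 4) → 1 H
  atom 9: C, bond orders sum to 4 (valence 4) → 0 H
  atom 10: C, bond orders sum to 3 (valence 4) → 1 H
  atom 11: C, bond orders sum to 3 (valence 4) → 1 H
  atom 12: C, bond orders sum to 3 (valence 4) → 1 H
  atom 13: C, bond orders sum to 3 (valence 4) → 1 H
  atom 14: C, bond orders sum to 3 (valence 4) → 1 H
Totals → C:12, H:8, I:2.
In Hill order: C12H8I2.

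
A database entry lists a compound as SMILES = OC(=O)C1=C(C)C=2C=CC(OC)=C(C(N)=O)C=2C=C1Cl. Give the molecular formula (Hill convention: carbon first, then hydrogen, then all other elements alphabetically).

Walk through each heavy atom and fill implicit hydrogens from standard valence (C 4, N 3, O 2, S 2, halogen 1):
  atom 1: O, bond orders sum to 1 (valence 2) → 1 H
  atom 2: C, bond orders sum to 4 (valence 4) → 0 H
  atom 3: O, bond orders sum to 2 (valence 2) → 0 H
  atom 4: C, bond orders sum to 4 (valence 4) → 0 H
  atom 5: C, bond orders sum to 4 (valence 4) → 0 H
  atom 6: C, bond orders sum to 1 (valence 4) → 3 H
  atom 7: C, bond orders sum to 4 (valence 4) → 0 H
  atom 8: C, bond orders sum to 3 (valence 4) → 1 H
  atom 9: C, bond orders sum to 3 (valence 4) → 1 H
  atom 10: C, bond orders sum to 4 (valence 4) → 0 H
  atom 11: O, bond orders sum to 2 (valence 2) → 0 H
  atom 12: C, bond orders sum to 1 (valence 4) → 3 H
  atom 13: C, bond orders sum to 4 (valence 4) → 0 H
  atom 14: C, bond orders sum to 4 (valence 4) → 0 H
  atom 15: N, bond orders sum to 1 (valence 3) → 2 H
  atom 16: O, bond orders sum to 2 (valence 2) → 0 H
  atom 17: C, bond orders sum to 4 (valence 4) → 0 H
  atom 18: C, bond orders sum to 3 (valence 4) → 1 H
  atom 19: C, bond orders sum to 4 (valence 4) → 0 H
  atom 20: Cl (halogen, monovalent) → 0 H
Totals → C:14, H:12, Cl:1, N:1, O:4.

C14H12ClNO4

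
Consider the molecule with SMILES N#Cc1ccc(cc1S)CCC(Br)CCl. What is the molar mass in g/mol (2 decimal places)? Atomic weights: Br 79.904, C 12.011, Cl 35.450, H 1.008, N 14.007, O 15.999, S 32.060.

304.63 g/mol

First, the molecular formula is C11H11BrClNS (counting implicit H from valence).
  Br: 1 × 79.904 = 79.904
  C: 11 × 12.011 = 132.121
  Cl: 1 × 35.450 = 35.450
  H: 11 × 1.008 = 11.088
  N: 1 × 14.007 = 14.007
  S: 1 × 32.060 = 32.060
Sum: 1×79.904 + 11×12.011 + 1×35.450 + 11×1.008 + 1×14.007 + 1×32.060 = 304.630 → 304.63 g/mol.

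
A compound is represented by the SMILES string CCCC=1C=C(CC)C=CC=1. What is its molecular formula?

Walk through each heavy atom and fill implicit hydrogens from standard valence (C 4, N 3, O 2, S 2, halogen 1):
  atom 1: C, bond orders sum to 1 (valence 4) → 3 H
  atom 2: C, bond orders sum to 2 (valence 4) → 2 H
  atom 3: C, bond orders sum to 2 (valence 4) → 2 H
  atom 4: C, bond orders sum to 4 (valence 4) → 0 H
  atom 5: C, bond orders sum to 3 (valence 4) → 1 H
  atom 6: C, bond orders sum to 4 (valence 4) → 0 H
  atom 7: C, bond orders sum to 2 (valence 4) → 2 H
  atom 8: C, bond orders sum to 1 (valence 4) → 3 H
  atom 9: C, bond orders sum to 3 (valence 4) → 1 H
  atom 10: C, bond orders sum to 3 (valence 4) → 1 H
  atom 11: C, bond orders sum to 3 (valence 4) → 1 H
Totals → C:11, H:16.
In Hill order: C11H16.

C11H16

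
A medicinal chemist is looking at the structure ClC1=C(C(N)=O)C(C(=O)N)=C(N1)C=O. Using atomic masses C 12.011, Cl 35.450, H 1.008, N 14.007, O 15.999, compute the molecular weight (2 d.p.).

215.59 g/mol

First, the molecular formula is C7H6ClN3O3 (counting implicit H from valence).
  C: 7 × 12.011 = 84.077
  Cl: 1 × 35.450 = 35.450
  H: 6 × 1.008 = 6.048
  N: 3 × 14.007 = 42.021
  O: 3 × 15.999 = 47.997
Sum: 7×12.011 + 1×35.450 + 6×1.008 + 3×14.007 + 3×15.999 = 215.593 → 215.59 g/mol.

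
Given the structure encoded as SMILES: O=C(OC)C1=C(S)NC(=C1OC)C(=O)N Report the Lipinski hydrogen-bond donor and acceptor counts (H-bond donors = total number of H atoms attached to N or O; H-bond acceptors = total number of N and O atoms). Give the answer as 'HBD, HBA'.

Donors: find every N or O and count the H atoms it carries.
  atom 1 (O): bond orders sum to 2 → 0 H
  atom 3 (O): bond orders sum to 2 → 0 H
  atom 8 (N): bond orders sum to 2 → 1 H
  atom 11 (O): bond orders sum to 2 → 0 H
  atom 14 (O): bond orders sum to 2 → 0 H
  atom 15 (N): bond orders sum to 1 → 2 H
Lipinski HBD = 3.
Acceptors: N atoms = 2, O atoms = 4 → HBA = 6.

3, 6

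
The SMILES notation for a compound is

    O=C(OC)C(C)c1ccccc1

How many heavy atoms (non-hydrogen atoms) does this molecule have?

12

Every atom symbol written in the SMILES (organic subset) is one heavy atom; implicit H are not written.
Heavy atoms by element → C:10, O:2.
Total: 12.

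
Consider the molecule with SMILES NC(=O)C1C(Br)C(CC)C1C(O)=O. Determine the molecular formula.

Walk through each heavy atom and fill implicit hydrogens from standard valence (C 4, N 3, O 2, S 2, halogen 1):
  atom 1: N, bond orders sum to 1 (valence 3) → 2 H
  atom 2: C, bond orders sum to 4 (valence 4) → 0 H
  atom 3: O, bond orders sum to 2 (valence 2) → 0 H
  atom 4: C, bond orders sum to 3 (valence 4) → 1 H
  atom 5: C, bond orders sum to 3 (valence 4) → 1 H
  atom 6: Br (halogen, monovalent) → 0 H
  atom 7: C, bond orders sum to 3 (valence 4) → 1 H
  atom 8: C, bond orders sum to 2 (valence 4) → 2 H
  atom 9: C, bond orders sum to 1 (valence 4) → 3 H
  atom 10: C, bond orders sum to 3 (valence 4) → 1 H
  atom 11: C, bond orders sum to 4 (valence 4) → 0 H
  atom 12: O, bond orders sum to 1 (valence 2) → 1 H
  atom 13: O, bond orders sum to 2 (valence 2) → 0 H
Totals → C:8, H:12, Br:1, N:1, O:3.

C8H12BrNO3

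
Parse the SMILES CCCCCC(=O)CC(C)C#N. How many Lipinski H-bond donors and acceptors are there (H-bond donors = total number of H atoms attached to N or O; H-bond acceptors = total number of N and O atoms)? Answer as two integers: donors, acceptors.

0, 2

Donors: find every N or O and count the H atoms it carries.
  atom 7 (O): bond orders sum to 2 → 0 H
  atom 12 (N): bond orders sum to 3 → 0 H
Lipinski HBD = 0.
Acceptors: N atoms = 1, O atoms = 1 → HBA = 2.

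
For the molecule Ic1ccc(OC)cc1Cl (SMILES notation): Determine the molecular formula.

Walk through each heavy atom and fill implicit hydrogens from standard valence (C 4, N 3, O 2, S 2, halogen 1); for lowercase aromatic atoms, an aromatic c carries 1 H when it has two neighbours and 0 H with three, and aromatic n carries 0 H:
  atom 1: I (halogen, monovalent) → 0 H
  atom 2: aromatic c, 3 neighbours → 0 H
  atom 3: aromatic c, 2 neighbours → 1 H
  atom 4: aromatic c, 2 neighbours → 1 H
  atom 5: aromatic c, 3 neighbours → 0 H
  atom 6: O, bond orders sum to 2 (valence 2) → 0 H
  atom 7: C, bond orders sum to 1 (valence 4) → 3 H
  atom 8: aromatic c, 2 neighbours → 1 H
  atom 9: aromatic c, 3 neighbours → 0 H
  atom 10: Cl (halogen, monovalent) → 0 H
Totals → C:7, H:6, Cl:1, I:1, O:1.
In Hill order: C7H6ClIO.

C7H6ClIO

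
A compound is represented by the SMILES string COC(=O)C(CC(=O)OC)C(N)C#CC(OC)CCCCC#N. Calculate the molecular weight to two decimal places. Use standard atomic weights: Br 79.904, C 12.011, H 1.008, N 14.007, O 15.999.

324.38 g/mol

First, the molecular formula is C16H24N2O5 (counting implicit H from valence).
  C: 16 × 12.011 = 192.176
  H: 24 × 1.008 = 24.192
  N: 2 × 14.007 = 28.014
  O: 5 × 15.999 = 79.995
Sum: 16×12.011 + 24×1.008 + 2×14.007 + 5×15.999 = 324.377 → 324.38 g/mol.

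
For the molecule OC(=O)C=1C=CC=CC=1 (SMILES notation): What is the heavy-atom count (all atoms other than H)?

9

Every atom symbol written in the SMILES (organic subset) is one heavy atom; implicit H are not written.
Heavy atoms by element → C:7, O:2.
Total: 9.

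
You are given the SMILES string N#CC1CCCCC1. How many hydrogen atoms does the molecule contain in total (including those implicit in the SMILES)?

11

Walk through each heavy atom and fill implicit hydrogens from standard valence (C 4, N 3, O 2, S 2, halogen 1):
  atom 1: N, bond orders sum to 3 (valence 3) → 0 H
  atom 2: C, bond orders sum to 4 (valence 4) → 0 H
  atom 3: C, bond orders sum to 3 (valence 4) → 1 H
  atom 4: C, bond orders sum to 2 (valence 4) → 2 H
  atom 5: C, bond orders sum to 2 (valence 4) → 2 H
  atom 6: C, bond orders sum to 2 (valence 4) → 2 H
  atom 7: C, bond orders sum to 2 (valence 4) → 2 H
  atom 8: C, bond orders sum to 2 (valence 4) → 2 H
Total hydrogens: 11.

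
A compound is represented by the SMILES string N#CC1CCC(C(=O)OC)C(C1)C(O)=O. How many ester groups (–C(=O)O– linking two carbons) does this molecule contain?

The ester motif appears at heavy-atom position 7 in the SMILES.
Other groups present: 1 carboxylic acid, 1 nitrile.
Ester count: 1.

1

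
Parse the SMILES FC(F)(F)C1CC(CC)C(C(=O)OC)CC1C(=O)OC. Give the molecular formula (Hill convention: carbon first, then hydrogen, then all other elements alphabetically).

Walk through each heavy atom and fill implicit hydrogens from standard valence (C 4, N 3, O 2, S 2, halogen 1):
  atom 1: F (halogen, monovalent) → 0 H
  atom 2: C, bond orders sum to 4 (valence 4) → 0 H
  atom 3: F (halogen, monovalent) → 0 H
  atom 4: F (halogen, monovalent) → 0 H
  atom 5: C, bond orders sum to 3 (valence 4) → 1 H
  atom 6: C, bond orders sum to 2 (valence 4) → 2 H
  atom 7: C, bond orders sum to 3 (valence 4) → 1 H
  atom 8: C, bond orders sum to 2 (valence 4) → 2 H
  atom 9: C, bond orders sum to 1 (valence 4) → 3 H
  atom 10: C, bond orders sum to 3 (valence 4) → 1 H
  atom 11: C, bond orders sum to 4 (valence 4) → 0 H
  atom 12: O, bond orders sum to 2 (valence 2) → 0 H
  atom 13: O, bond orders sum to 2 (valence 2) → 0 H
  atom 14: C, bond orders sum to 1 (valence 4) → 3 H
  atom 15: C, bond orders sum to 2 (valence 4) → 2 H
  atom 16: C, bond orders sum to 3 (valence 4) → 1 H
  atom 17: C, bond orders sum to 4 (valence 4) → 0 H
  atom 18: O, bond orders sum to 2 (valence 2) → 0 H
  atom 19: O, bond orders sum to 2 (valence 2) → 0 H
  atom 20: C, bond orders sum to 1 (valence 4) → 3 H
Totals → C:13, H:19, F:3, O:4.

C13H19F3O4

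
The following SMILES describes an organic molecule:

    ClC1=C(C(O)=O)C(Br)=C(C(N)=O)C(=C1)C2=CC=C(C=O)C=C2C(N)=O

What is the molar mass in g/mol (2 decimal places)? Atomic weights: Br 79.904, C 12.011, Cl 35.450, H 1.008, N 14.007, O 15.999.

425.62 g/mol

First, the molecular formula is C16H10BrClN2O5 (counting implicit H from valence).
  Br: 1 × 79.904 = 79.904
  C: 16 × 12.011 = 192.176
  Cl: 1 × 35.450 = 35.450
  H: 10 × 1.008 = 10.080
  N: 2 × 14.007 = 28.014
  O: 5 × 15.999 = 79.995
Sum: 1×79.904 + 16×12.011 + 1×35.450 + 10×1.008 + 2×14.007 + 5×15.999 = 425.619 → 425.62 g/mol.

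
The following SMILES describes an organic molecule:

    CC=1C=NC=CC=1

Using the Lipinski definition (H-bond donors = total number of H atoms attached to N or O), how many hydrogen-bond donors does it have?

Donors: find every N or O and count the H atoms it carries.
  atom 4 (N): bond orders sum to 3 → 0 H
Lipinski HBD = 0.

0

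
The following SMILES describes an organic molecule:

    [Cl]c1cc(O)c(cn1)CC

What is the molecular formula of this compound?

C7H8ClNO

Walk through each heavy atom and fill implicit hydrogens from standard valence (C 4, N 3, O 2, S 2, halogen 1); for lowercase aromatic atoms, an aromatic c carries 1 H when it has two neighbours and 0 H with three, and aromatic n carries 0 H:
  atom 1: Cl with explicit H count 0
  atom 2: aromatic c, 3 neighbours → 0 H
  atom 3: aromatic c, 2 neighbours → 1 H
  atom 4: aromatic c, 3 neighbours → 0 H
  atom 5: O, bond orders sum to 1 (valence 2) → 1 H
  atom 6: aromatic c, 3 neighbours → 0 H
  atom 7: aromatic c, 2 neighbours → 1 H
  atom 8: aromatic n, 2 neighbours → 0 H
  atom 9: C, bond orders sum to 2 (valence 4) → 2 H
  atom 10: C, bond orders sum to 1 (valence 4) → 3 H
Totals → C:7, H:8, Cl:1, N:1, O:1.
In Hill order: C7H8ClNO.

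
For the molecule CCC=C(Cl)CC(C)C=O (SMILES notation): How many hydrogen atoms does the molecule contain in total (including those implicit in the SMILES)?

13

Walk through each heavy atom and fill implicit hydrogens from standard valence (C 4, N 3, O 2, S 2, halogen 1):
  atom 1: C, bond orders sum to 1 (valence 4) → 3 H
  atom 2: C, bond orders sum to 2 (valence 4) → 2 H
  atom 3: C, bond orders sum to 3 (valence 4) → 1 H
  atom 4: C, bond orders sum to 4 (valence 4) → 0 H
  atom 5: Cl (halogen, monovalent) → 0 H
  atom 6: C, bond orders sum to 2 (valence 4) → 2 H
  atom 7: C, bond orders sum to 3 (valence 4) → 1 H
  atom 8: C, bond orders sum to 1 (valence 4) → 3 H
  atom 9: C, bond orders sum to 3 (valence 4) → 1 H
  atom 10: O, bond orders sum to 2 (valence 2) → 0 H
Total hydrogens: 13.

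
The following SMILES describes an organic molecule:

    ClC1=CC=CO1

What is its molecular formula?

C4H3ClO

Walk through each heavy atom and fill implicit hydrogens from standard valence (C 4, N 3, O 2, S 2, halogen 1):
  atom 1: Cl (halogen, monovalent) → 0 H
  atom 2: C, bond orders sum to 4 (valence 4) → 0 H
  atom 3: C, bond orders sum to 3 (valence 4) → 1 H
  atom 4: C, bond orders sum to 3 (valence 4) → 1 H
  atom 5: C, bond orders sum to 3 (valence 4) → 1 H
  atom 6: O, bond orders sum to 2 (valence 2) → 0 H
Totals → C:4, H:3, Cl:1, O:1.
In Hill order: C4H3ClO.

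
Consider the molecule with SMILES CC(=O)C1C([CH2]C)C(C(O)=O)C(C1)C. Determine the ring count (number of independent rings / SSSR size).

In SMILES, each pair of matching ring-closure digits denotes one ring-closing bond; the number of such bonds equals the number of independent rings.
Ring-closure bonds here: 1.

1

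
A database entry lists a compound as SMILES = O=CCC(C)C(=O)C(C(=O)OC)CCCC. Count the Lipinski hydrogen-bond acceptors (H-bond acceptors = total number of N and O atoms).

N atoms: 0; O atoms: 4.
Lipinski HBA = 0 + 4 = 4.

4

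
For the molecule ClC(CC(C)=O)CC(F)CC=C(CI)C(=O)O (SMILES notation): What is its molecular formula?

C11H15ClFIO3

Walk through each heavy atom and fill implicit hydrogens from standard valence (C 4, N 3, O 2, S 2, halogen 1):
  atom 1: Cl (halogen, monovalent) → 0 H
  atom 2: C, bond orders sum to 3 (valence 4) → 1 H
  atom 3: C, bond orders sum to 2 (valence 4) → 2 H
  atom 4: C, bond orders sum to 4 (valence 4) → 0 H
  atom 5: C, bond orders sum to 1 (valence 4) → 3 H
  atom 6: O, bond orders sum to 2 (valence 2) → 0 H
  atom 7: C, bond orders sum to 2 (valence 4) → 2 H
  atom 8: C, bond orders sum to 3 (valence 4) → 1 H
  atom 9: F (halogen, monovalent) → 0 H
  atom 10: C, bond orders sum to 2 (valence 4) → 2 H
  atom 11: C, bond orders sum to 3 (valence 4) → 1 H
  atom 12: C, bond orders sum to 4 (valence 4) → 0 H
  atom 13: C, bond orders sum to 2 (valence 4) → 2 H
  atom 14: I (halogen, monovalent) → 0 H
  atom 15: C, bond orders sum to 4 (valence 4) → 0 H
  atom 16: O, bond orders sum to 2 (valence 2) → 0 H
  atom 17: O, bond orders sum to 1 (valence 2) → 1 H
Totals → C:11, H:15, Cl:1, F:1, I:1, O:3.
In Hill order: C11H15ClFIO3.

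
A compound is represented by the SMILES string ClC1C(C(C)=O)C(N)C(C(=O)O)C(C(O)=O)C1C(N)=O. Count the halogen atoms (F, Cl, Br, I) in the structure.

1

Halogen atoms appear at heavy-atom position 1 (1×Cl).
Other groups present: 1 amide, 2 carboxylic acid, 1 ketone, 1 primary amine.
Halogen count: 1.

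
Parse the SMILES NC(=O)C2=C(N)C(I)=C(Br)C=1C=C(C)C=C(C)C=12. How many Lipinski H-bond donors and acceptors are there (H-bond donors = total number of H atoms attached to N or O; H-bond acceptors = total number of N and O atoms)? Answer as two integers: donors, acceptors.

Donors: find every N or O and count the H atoms it carries.
  atom 1 (N): bond orders sum to 1 → 2 H
  atom 3 (O): bond orders sum to 2 → 0 H
  atom 6 (N): bond orders sum to 1 → 2 H
Lipinski HBD = 4.
Acceptors: N atoms = 2, O atoms = 1 → HBA = 3.

4, 3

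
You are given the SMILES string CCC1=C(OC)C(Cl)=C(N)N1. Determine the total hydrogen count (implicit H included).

11

Walk through each heavy atom and fill implicit hydrogens from standard valence (C 4, N 3, O 2, S 2, halogen 1):
  atom 1: C, bond orders sum to 1 (valence 4) → 3 H
  atom 2: C, bond orders sum to 2 (valence 4) → 2 H
  atom 3: C, bond orders sum to 4 (valence 4) → 0 H
  atom 4: C, bond orders sum to 4 (valence 4) → 0 H
  atom 5: O, bond orders sum to 2 (valence 2) → 0 H
  atom 6: C, bond orders sum to 1 (valence 4) → 3 H
  atom 7: C, bond orders sum to 4 (valence 4) → 0 H
  atom 8: Cl (halogen, monovalent) → 0 H
  atom 9: C, bond orders sum to 4 (valence 4) → 0 H
  atom 10: N, bond orders sum to 1 (valence 3) → 2 H
  atom 11: N, bond orders sum to 2 (valence 3) → 1 H
Total hydrogens: 11.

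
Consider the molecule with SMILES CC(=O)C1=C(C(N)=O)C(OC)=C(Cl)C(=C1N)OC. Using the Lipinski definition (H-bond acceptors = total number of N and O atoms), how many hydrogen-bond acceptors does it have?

N atoms: 2; O atoms: 4.
Lipinski HBA = 2 + 4 = 6.

6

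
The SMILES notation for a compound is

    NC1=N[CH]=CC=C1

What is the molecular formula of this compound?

C5H6N2

Walk through each heavy atom and fill implicit hydrogens from standard valence (C 4, N 3, O 2, S 2, halogen 1):
  atom 1: N, bond orders sum to 1 (valence 3) → 2 H
  atom 2: C, bond orders sum to 4 (valence 4) → 0 H
  atom 3: N, bond orders sum to 3 (valence 3) → 0 H
  atom 4: C with explicit H count 1
  atom 5: C, bond orders sum to 3 (valence 4) → 1 H
  atom 6: C, bond orders sum to 3 (valence 4) → 1 H
  atom 7: C, bond orders sum to 3 (valence 4) → 1 H
Totals → C:5, H:6, N:2.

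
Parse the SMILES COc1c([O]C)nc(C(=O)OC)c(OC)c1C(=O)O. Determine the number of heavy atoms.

19

Every atom symbol written in the SMILES (organic subset) is one heavy atom; implicit H are not written.
Heavy atoms by element → C:11, N:1, O:7.
Total: 19.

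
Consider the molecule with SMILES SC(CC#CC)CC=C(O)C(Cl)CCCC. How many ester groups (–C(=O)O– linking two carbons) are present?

0

Scan the SMILES for the ester motif — none present.
Groups that are present: 1 alkene, 1 alkyne, 1 hydroxyl, 1 thiol.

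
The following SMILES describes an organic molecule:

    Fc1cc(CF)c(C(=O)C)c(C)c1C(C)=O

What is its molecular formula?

Walk through each heavy atom and fill implicit hydrogens from standard valence (C 4, N 3, O 2, S 2, halogen 1); for lowercase aromatic atoms, an aromatic c carries 1 H when it has two neighbours and 0 H with three, and aromatic n carries 0 H:
  atom 1: F (halogen, monovalent) → 0 H
  atom 2: aromatic c, 3 neighbours → 0 H
  atom 3: aromatic c, 2 neighbours → 1 H
  atom 4: aromatic c, 3 neighbours → 0 H
  atom 5: C, bond orders sum to 2 (valence 4) → 2 H
  atom 6: F (halogen, monovalent) → 0 H
  atom 7: aromatic c, 3 neighbours → 0 H
  atom 8: C, bond orders sum to 4 (valence 4) → 0 H
  atom 9: O, bond orders sum to 2 (valence 2) → 0 H
  atom 10: C, bond orders sum to 1 (valence 4) → 3 H
  atom 11: aromatic c, 3 neighbours → 0 H
  atom 12: C, bond orders sum to 1 (valence 4) → 3 H
  atom 13: aromatic c, 3 neighbours → 0 H
  atom 14: C, bond orders sum to 4 (valence 4) → 0 H
  atom 15: C, bond orders sum to 1 (valence 4) → 3 H
  atom 16: O, bond orders sum to 2 (valence 2) → 0 H
Totals → C:12, H:12, F:2, O:2.
In Hill order: C12H12F2O2.

C12H12F2O2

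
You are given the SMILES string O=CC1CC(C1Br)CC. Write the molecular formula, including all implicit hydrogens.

C7H11BrO

Walk through each heavy atom and fill implicit hydrogens from standard valence (C 4, N 3, O 2, S 2, halogen 1):
  atom 1: O, bond orders sum to 2 (valence 2) → 0 H
  atom 2: C, bond orders sum to 3 (valence 4) → 1 H
  atom 3: C, bond orders sum to 3 (valence 4) → 1 H
  atom 4: C, bond orders sum to 2 (valence 4) → 2 H
  atom 5: C, bond orders sum to 3 (valence 4) → 1 H
  atom 6: C, bond orders sum to 3 (valence 4) → 1 H
  atom 7: Br (halogen, monovalent) → 0 H
  atom 8: C, bond orders sum to 2 (valence 4) → 2 H
  atom 9: C, bond orders sum to 1 (valence 4) → 3 H
Totals → C:7, H:11, Br:1, O:1.
In Hill order: C7H11BrO.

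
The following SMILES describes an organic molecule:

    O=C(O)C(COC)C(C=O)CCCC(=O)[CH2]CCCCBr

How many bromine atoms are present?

Scan the SMILES for Br atoms (remember two-letter symbols like Cl and Br are single atoms).
Bromine count: 1.

1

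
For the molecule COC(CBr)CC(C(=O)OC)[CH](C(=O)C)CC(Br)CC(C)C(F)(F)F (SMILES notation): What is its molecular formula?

C16H25Br2F3O4

Walk through each heavy atom and fill implicit hydrogens from standard valence (C 4, N 3, O 2, S 2, halogen 1):
  atom 1: C, bond orders sum to 1 (valence 4) → 3 H
  atom 2: O, bond orders sum to 2 (valence 2) → 0 H
  atom 3: C, bond orders sum to 3 (valence 4) → 1 H
  atom 4: C, bond orders sum to 2 (valence 4) → 2 H
  atom 5: Br (halogen, monovalent) → 0 H
  atom 6: C, bond orders sum to 2 (valence 4) → 2 H
  atom 7: C, bond orders sum to 3 (valence 4) → 1 H
  atom 8: C, bond orders sum to 4 (valence 4) → 0 H
  atom 9: O, bond orders sum to 2 (valence 2) → 0 H
  atom 10: O, bond orders sum to 2 (valence 2) → 0 H
  atom 11: C, bond orders sum to 1 (valence 4) → 3 H
  atom 12: C with explicit H count 1
  atom 13: C, bond orders sum to 4 (valence 4) → 0 H
  atom 14: O, bond orders sum to 2 (valence 2) → 0 H
  atom 15: C, bond orders sum to 1 (valence 4) → 3 H
  atom 16: C, bond orders sum to 2 (valence 4) → 2 H
  atom 17: C, bond orders sum to 3 (valence 4) → 1 H
  atom 18: Br (halogen, monovalent) → 0 H
  atom 19: C, bond orders sum to 2 (valence 4) → 2 H
  atom 20: C, bond orders sum to 3 (valence 4) → 1 H
  atom 21: C, bond orders sum to 1 (valence 4) → 3 H
  atom 22: C, bond orders sum to 4 (valence 4) → 0 H
  atom 23: F (halogen, monovalent) → 0 H
  atom 24: F (halogen, monovalent) → 0 H
  atom 25: F (halogen, monovalent) → 0 H
Totals → C:16, H:25, Br:2, F:3, O:4.
In Hill order: C16H25Br2F3O4.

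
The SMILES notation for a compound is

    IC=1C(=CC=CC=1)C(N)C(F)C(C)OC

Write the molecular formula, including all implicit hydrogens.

C11H15FINO

Walk through each heavy atom and fill implicit hydrogens from standard valence (C 4, N 3, O 2, S 2, halogen 1):
  atom 1: I (halogen, monovalent) → 0 H
  atom 2: C, bond orders sum to 4 (valence 4) → 0 H
  atom 3: C, bond orders sum to 4 (valence 4) → 0 H
  atom 4: C, bond orders sum to 3 (valence 4) → 1 H
  atom 5: C, bond orders sum to 3 (valence 4) → 1 H
  atom 6: C, bond orders sum to 3 (valence 4) → 1 H
  atom 7: C, bond orders sum to 3 (valence 4) → 1 H
  atom 8: C, bond orders sum to 3 (valence 4) → 1 H
  atom 9: N, bond orders sum to 1 (valence 3) → 2 H
  atom 10: C, bond orders sum to 3 (valence 4) → 1 H
  atom 11: F (halogen, monovalent) → 0 H
  atom 12: C, bond orders sum to 3 (valence 4) → 1 H
  atom 13: C, bond orders sum to 1 (valence 4) → 3 H
  atom 14: O, bond orders sum to 2 (valence 2) → 0 H
  atom 15: C, bond orders sum to 1 (valence 4) → 3 H
Totals → C:11, H:15, F:1, I:1, N:1, O:1.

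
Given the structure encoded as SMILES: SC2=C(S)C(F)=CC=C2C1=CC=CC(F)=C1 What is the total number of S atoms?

2

Scan the SMILES for S atoms (remember two-letter symbols like Cl and Br are single atoms).
Sulfur count: 2.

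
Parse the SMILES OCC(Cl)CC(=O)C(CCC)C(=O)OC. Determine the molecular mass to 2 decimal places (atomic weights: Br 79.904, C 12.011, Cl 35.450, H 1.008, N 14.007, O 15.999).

236.69 g/mol

First, the molecular formula is C10H17ClO4 (counting implicit H from valence).
  C: 10 × 12.011 = 120.110
  Cl: 1 × 35.450 = 35.450
  H: 17 × 1.008 = 17.136
  O: 4 × 15.999 = 63.996
Sum: 10×12.011 + 1×35.450 + 17×1.008 + 4×15.999 = 236.692 → 236.69 g/mol.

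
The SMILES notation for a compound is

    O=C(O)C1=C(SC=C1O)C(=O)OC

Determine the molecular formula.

Walk through each heavy atom and fill implicit hydrogens from standard valence (C 4, N 3, O 2, S 2, halogen 1):
  atom 1: O, bond orders sum to 2 (valence 2) → 0 H
  atom 2: C, bond orders sum to 4 (valence 4) → 0 H
  atom 3: O, bond orders sum to 1 (valence 2) → 1 H
  atom 4: C, bond orders sum to 4 (valence 4) → 0 H
  atom 5: C, bond orders sum to 4 (valence 4) → 0 H
  atom 6: S, bond orders sum to 2 (valence 2) → 0 H
  atom 7: C, bond orders sum to 3 (valence 4) → 1 H
  atom 8: C, bond orders sum to 4 (valence 4) → 0 H
  atom 9: O, bond orders sum to 1 (valence 2) → 1 H
  atom 10: C, bond orders sum to 4 (valence 4) → 0 H
  atom 11: O, bond orders sum to 2 (valence 2) → 0 H
  atom 12: O, bond orders sum to 2 (valence 2) → 0 H
  atom 13: C, bond orders sum to 1 (valence 4) → 3 H
Totals → C:7, H:6, O:5, S:1.
In Hill order: C7H6O5S.

C7H6O5S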